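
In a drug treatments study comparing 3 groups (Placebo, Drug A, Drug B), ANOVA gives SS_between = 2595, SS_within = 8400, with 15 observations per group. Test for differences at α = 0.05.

df_between = 2, df_within = 42. F = MS_between/MS_within = 1297.5/200.0 = 6.487. F_crit ≈ 3.22. Reject H₀. At least one mean differs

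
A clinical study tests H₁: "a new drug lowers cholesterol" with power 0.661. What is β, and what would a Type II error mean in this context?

β = 1 - power = 1 - 0.661 = 0.339. A Type II error is failing to reject H₀ when H₀ is false (false negative) — here, failing to conclude that a new drug lowers cholesterol when in fact it is true. Consequence: shelving an effective drug — patients miss out on a treatment that would have helped.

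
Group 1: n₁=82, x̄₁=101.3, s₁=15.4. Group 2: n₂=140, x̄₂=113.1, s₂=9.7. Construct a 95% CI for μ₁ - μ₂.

Difference = -11.8. SE = √(15.4²/82 + 9.7²/140) = 1.888. CI = (-15.5, -8.1)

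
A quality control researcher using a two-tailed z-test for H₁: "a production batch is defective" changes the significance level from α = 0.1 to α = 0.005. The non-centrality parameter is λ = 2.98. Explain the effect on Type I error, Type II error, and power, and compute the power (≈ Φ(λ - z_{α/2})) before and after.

Decreasing α from 0.1 to 0.005:
• Type I error rate decreases (α is the Type I rate by definition).
• Critical value moves from z_{α/2} = 1.645 to 2.807, so power = Φ(λ - z_{α/2}) goes from Φ(2.98 - 1.645) = 0.909 to Φ(2.98 - 2.807) = 0.569.
• Type II error rate β = 1 - power therefore increases (0.091 → 0.431).
Appropriate when false positives are costly — here, scrapping a good batch — wasted material and cost for no reason.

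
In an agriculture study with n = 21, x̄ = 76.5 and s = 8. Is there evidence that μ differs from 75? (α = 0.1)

t = (x̄ - μ₀)/(s/√n) = (76.5 - 75)/(8/√21) = 0.859. df = 20, critical t = ±1.725. Fail to reject H₀.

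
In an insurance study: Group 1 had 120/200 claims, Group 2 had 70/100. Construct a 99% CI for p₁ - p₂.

p̂₁ = 0.6, p̂₂ = 0.7. Difference = -0.1. CI = (-0.248, 0.048)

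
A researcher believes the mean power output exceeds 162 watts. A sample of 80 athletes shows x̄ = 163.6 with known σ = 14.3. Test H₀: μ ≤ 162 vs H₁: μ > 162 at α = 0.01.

z = 1.001. Critical value: 2.33. Fail to reject H₀.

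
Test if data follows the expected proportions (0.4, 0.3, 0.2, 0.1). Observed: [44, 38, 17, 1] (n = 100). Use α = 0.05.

Expected: [40.0, 30.0, 20.0, 10.0]. χ² = 11.083. df = 3, critical = 7.815. Reject H₀.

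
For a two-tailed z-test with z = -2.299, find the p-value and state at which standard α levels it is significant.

p = 2·P(Z > |-2.299|) = 2·(1 - Φ(2.299)) ≈ 0.0215. Significant at α = 0.1; Significant at α = 0.05.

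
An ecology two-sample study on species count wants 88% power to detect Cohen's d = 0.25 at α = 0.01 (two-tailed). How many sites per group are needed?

z_{α/2} = 2.576, z_β = Φ⁻¹(0.88) = 1.175. For small effect (d = 0.25): n per group = 2(z_{α/2} + z_β)²/d² = 2(2.576 + 1.175)²/0.25² = 450.2 → 451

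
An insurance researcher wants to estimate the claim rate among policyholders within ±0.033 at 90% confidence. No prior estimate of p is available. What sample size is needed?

Conservative approach: use p = 0.5 (maximizes p(1-p) = 0.25). n = z²(0.25)/E² = 1.645²×0.25/0.033² = 621.2 → n = 622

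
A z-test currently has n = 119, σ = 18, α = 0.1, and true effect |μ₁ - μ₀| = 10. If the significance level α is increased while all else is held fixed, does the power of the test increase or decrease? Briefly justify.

Power increases: a larger α lowers the critical value, so more of the H₁ sampling distribution falls in the rejection region.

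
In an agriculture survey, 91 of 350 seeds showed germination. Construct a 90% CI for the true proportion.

p̂ = 0.26. CI = p̂ ± z*√(p̂(1-p̂)/n) = (0.221, 0.299)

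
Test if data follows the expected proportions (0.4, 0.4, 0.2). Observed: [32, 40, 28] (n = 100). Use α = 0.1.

Expected: [40.0, 40.0, 20.0]. χ² = 4.8. df = 2, critical = 4.605. Reject H₀.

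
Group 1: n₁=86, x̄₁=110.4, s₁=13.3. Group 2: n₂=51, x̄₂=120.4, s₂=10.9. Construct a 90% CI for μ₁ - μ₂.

Difference = -10.0. SE = √(13.3²/86 + 10.9²/51) = 2.094. CI = (-13.45, -6.55)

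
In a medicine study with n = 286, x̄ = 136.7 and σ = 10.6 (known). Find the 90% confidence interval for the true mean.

CI = x̄ ± z*(σ/√n) = 136.7 ± 1.645(10.6/√286) = 136.7 ± 1.03 = (135.67, 137.73)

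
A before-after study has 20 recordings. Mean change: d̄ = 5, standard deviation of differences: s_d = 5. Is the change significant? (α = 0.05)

t = d̄/(s_d/√n) = 5/(5/√20) = 4.472. df = 19, critical t = ±2.093. Reject H₀.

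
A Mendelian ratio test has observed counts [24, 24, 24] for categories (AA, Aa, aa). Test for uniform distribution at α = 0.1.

Expected = 24 each. χ² = Σ(O-E)²/E = 0.0. df = 2, critical value = 4.605. Fail to reject H₀.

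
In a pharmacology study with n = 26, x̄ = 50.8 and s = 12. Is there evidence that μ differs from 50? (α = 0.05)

t = (x̄ - μ₀)/(s/√n) = (50.8 - 50)/(12/√26) = 0.34. df = 25, critical t = ±2.06. Fail to reject H₀.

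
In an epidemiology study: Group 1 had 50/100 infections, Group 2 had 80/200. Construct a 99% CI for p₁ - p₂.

p̂₁ = 0.5, p̂₂ = 0.4. Difference = 0.1. CI = (-0.057, 0.257)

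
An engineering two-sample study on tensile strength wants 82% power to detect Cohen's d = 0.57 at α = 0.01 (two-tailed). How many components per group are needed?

z_{α/2} = 2.576, z_β = Φ⁻¹(0.82) = 0.915. For medium effect (d = 0.57): n per group = 2(z_{α/2} + z_β)²/d² = 2(2.576 + 0.915)²/0.57² = 75.02 → 76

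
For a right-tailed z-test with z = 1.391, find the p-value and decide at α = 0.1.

p = P(Z > 1.391) = 1 - Φ(1.391) ≈ 0.0821. Since p < 0.1, reject H₀ (significant) at α = 0.1.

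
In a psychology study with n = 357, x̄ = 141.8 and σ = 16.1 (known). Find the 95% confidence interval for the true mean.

CI = x̄ ± z*(σ/√n) = 141.8 ± 1.96(16.1/√357) = 141.8 ± 1.67 = (140.13, 143.47)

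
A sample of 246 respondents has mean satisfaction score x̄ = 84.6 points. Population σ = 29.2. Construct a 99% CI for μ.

CI = x̄ ± z*(σ/√n) = 84.6 ± 2.576(29.2/√246) = 84.6 ± 4.8 = (79.8, 89.4)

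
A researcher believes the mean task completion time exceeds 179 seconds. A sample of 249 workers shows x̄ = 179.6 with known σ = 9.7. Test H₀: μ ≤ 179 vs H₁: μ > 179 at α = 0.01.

z = 0.976. Critical value: 2.33. Fail to reject H₀.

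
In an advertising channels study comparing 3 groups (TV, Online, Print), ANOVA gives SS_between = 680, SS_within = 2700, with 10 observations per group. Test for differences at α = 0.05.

df_between = 2, df_within = 27. F = MS_between/MS_within = 340.0/100.0 = 3.4. F_crit ≈ 3.354. Reject H₀. At least one mean differs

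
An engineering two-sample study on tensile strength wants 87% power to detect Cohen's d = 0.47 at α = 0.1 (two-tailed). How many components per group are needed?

z_{α/2} = 1.645, z_β = Φ⁻¹(0.87) = 1.126. For small effect (d = 0.47): n per group = 2(z_{α/2} + z_β)²/d² = 2(1.645 + 1.126)²/0.47² = 69.5 → 70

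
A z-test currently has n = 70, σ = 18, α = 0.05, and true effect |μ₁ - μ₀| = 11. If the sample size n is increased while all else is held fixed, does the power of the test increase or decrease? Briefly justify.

Power increases: a larger n shrinks the standard error σ/√n, moving the sampling distribution under H₁ further from the critical value.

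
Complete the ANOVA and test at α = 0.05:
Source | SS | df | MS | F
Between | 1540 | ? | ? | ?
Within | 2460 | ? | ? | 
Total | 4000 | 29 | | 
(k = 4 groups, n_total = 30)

df_between = 3, df_within = 26. MS_between = 513.33, MS_within = 94.62. F = 5.425, F_crit ≈ 2.975. Reject H₀.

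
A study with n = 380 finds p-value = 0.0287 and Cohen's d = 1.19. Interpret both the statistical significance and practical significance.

Statistically significant (p = 0.0287 < 0.05). Cohen's d = 1.19 indicates a large effect size. Both statistical and practical significance should be considered.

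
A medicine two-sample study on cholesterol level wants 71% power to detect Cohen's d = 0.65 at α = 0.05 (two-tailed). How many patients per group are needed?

z_{α/2} = 1.96, z_β = Φ⁻¹(0.71) = 0.553. For medium effect (d = 0.65): n per group = 2(z_{α/2} + z_β)²/d² = 2(1.96 + 0.553)²/0.65² = 29.9 → 30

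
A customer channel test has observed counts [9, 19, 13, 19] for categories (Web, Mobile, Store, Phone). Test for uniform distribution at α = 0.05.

Expected = 15 each. χ² = Σ(O-E)²/E = 4.8. df = 3, critical value = 7.815. Fail to reject H₀.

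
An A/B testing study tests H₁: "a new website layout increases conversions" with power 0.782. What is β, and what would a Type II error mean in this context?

β = 1 - power = 1 - 0.782 = 0.218. A Type II error is failing to reject H₀ when H₀ is false (false negative) — here, failing to conclude that a new website layout increases conversions when in fact it is true. Consequence: discarding a layout that would have improved conversions — lost revenue.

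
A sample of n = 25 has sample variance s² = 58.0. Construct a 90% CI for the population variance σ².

df = 24. χ²_{0.05} = 36.415, χ²_{0.95} = 13.848. CI for σ² = ((n-1)s²/χ²_{α/2}, (n-1)s²/χ²_{1-α/2}) = (24·58.0/36.415, 24·58.0/13.848) = (38.23, 100.52)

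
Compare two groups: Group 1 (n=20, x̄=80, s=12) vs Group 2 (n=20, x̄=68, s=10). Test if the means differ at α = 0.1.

Pooled sp = 11.05. t = 3.436, df = 38. Critical t = ±1.686. Reject H₀.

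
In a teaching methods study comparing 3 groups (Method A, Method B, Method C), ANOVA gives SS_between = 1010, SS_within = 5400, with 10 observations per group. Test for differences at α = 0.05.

df_between = 2, df_within = 27. F = MS_between/MS_within = 505.0/200.0 = 2.525. F_crit ≈ 3.354. Fail to reject H₀.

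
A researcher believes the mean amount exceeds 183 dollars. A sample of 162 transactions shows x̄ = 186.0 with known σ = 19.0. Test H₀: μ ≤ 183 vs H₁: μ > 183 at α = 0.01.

z = 2.01. Critical value: 2.33. Fail to reject H₀.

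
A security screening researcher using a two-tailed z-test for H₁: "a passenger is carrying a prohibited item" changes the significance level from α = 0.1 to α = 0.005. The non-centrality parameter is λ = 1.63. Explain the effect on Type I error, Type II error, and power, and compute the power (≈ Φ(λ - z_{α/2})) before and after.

Decreasing α from 0.1 to 0.005:
• Type I error rate decreases (α is the Type I rate by definition).
• Critical value moves from z_{α/2} = 1.645 to 2.807, so power = Φ(λ - z_{α/2}) goes from Φ(1.63 - 1.645) = 0.494 to Φ(1.63 - 2.807) = 0.12.
• Type II error rate β = 1 - power therefore increases (0.506 → 0.88).
Appropriate when false positives are costly — here, detaining an innocent passenger — delay and inconvenience.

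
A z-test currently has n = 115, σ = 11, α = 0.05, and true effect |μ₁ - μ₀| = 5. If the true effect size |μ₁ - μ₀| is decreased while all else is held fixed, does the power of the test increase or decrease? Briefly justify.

Power decreases: a smaller true effect decreases the non-centrality λ = |μ₁ - μ₀|/(σ/√n).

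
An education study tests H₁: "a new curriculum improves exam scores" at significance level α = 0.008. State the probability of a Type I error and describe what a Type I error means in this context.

P(Type I error) = α = 0.008. A Type I error is rejecting H₀ when H₀ is actually true (false positive) — here, concluding that a new curriculum improves exam scores when in fact this is not the case. Consequence: adopting a curriculum that gives no real benefit — disruption for nothing.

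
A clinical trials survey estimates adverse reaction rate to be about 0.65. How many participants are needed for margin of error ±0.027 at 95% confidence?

n = z²p(1-p)/E² = 1.96²×0.65×0.35/0.027² = 1198.9 → n = 1199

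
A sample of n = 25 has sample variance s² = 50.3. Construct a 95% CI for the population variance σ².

df = 24. χ²_{0.025} = 39.364, χ²_{0.975} = 12.401. CI for σ² = ((n-1)s²/χ²_{α/2}, (n-1)s²/χ²_{1-α/2}) = (24·50.3/39.364, 24·50.3/12.401) = (30.67, 97.35)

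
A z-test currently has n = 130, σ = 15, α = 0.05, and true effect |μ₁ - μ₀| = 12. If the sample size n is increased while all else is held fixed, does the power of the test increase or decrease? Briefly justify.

Power increases: a larger n shrinks the standard error σ/√n, moving the sampling distribution under H₁ further from the critical value.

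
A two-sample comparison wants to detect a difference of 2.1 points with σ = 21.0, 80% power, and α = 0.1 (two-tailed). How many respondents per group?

n per group = 2(z_α/2 + z_β)²σ²/d² = 2×(1.645 + 0.84)²×21.0²/2.1² = 1235.04 → n = 1236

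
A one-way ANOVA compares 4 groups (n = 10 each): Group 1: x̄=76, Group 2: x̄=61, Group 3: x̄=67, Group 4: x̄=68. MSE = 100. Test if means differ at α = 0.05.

Grand mean = 68.0. SS_between = 1140.0, MS_between = 380.0. F = 3.8, F_crit ≈ 2.866. Reject H₀.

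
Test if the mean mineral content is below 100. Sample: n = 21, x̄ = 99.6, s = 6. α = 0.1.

t = (99.6 - 100)/(6/√21) = -0.306, df = 20. Critical t = -1.325. Fail to reject H₀.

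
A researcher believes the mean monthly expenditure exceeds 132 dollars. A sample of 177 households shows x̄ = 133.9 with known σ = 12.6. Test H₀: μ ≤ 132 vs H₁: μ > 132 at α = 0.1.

z = 2.006. Critical value: 1.28. Reject H₀.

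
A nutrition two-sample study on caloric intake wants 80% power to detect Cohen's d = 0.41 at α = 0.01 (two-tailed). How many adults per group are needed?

z_{α/2} = 2.576, z_β = Φ⁻¹(0.8) = 0.842. For small effect (d = 0.41): n per group = 2(z_{α/2} + z_β)²/d² = 2(2.576 + 0.842)²/0.41² = 139.0 → 139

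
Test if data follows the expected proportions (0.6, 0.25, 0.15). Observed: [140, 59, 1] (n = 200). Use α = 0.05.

Expected: [120.0, 50.0, 30.0]. χ² = 32.987. df = 2, critical = 5.991. Reject H₀.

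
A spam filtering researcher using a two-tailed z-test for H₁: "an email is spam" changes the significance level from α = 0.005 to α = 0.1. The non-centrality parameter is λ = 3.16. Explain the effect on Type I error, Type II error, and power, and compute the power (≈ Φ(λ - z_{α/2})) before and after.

Increasing α from 0.005 to 0.1:
• Type I error rate increases (α is the Type I rate by definition).
• Critical value moves from z_{α/2} = 2.807 to 1.645, so power = Φ(λ - z_{α/2}) goes from Φ(3.16 - 2.807) = 0.638 to Φ(3.16 - 1.645) = 0.935.
• Type II error rate β = 1 - power therefore decreases (0.362 → 0.065).
Appropriate when false negatives are costly — here, a spam email lands in the inbox.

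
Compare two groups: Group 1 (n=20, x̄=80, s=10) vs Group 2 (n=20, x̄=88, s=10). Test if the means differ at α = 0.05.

Pooled sp = 10.0. t = -2.53, df = 38. Critical t = ±2.024. Reject H₀.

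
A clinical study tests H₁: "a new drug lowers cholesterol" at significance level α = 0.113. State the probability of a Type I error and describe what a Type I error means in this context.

P(Type I error) = α = 0.113. A Type I error is rejecting H₀ when H₀ is actually true (false positive) — here, concluding that a new drug lowers cholesterol when in fact this is not the case. Consequence: approving an ineffective drug — patients take a useless medication and may skip effective alternatives.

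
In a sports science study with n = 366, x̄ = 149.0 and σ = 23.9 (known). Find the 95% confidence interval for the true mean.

CI = x̄ ± z*(σ/√n) = 149.0 ± 1.96(23.9/√366) = 149.0 ± 2.45 = (146.55, 151.45)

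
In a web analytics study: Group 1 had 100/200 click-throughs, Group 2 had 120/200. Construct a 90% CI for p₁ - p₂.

p̂₁ = 0.5, p̂₂ = 0.6. Difference = -0.1. CI = (-0.181, -0.019)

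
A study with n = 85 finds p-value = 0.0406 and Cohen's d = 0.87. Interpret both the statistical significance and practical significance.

Statistically significant (p = 0.0406 < 0.05). Cohen's d = 0.87 indicates a large effect size. Both statistical and practical significance should be considered.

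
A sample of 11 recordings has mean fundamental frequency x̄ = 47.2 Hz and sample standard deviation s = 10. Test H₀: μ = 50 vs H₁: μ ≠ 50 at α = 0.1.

t = (x̄ - μ₀)/(s/√n) = (47.2 - 50)/(10/√11) = -0.929. df = 10, critical t = ±1.812. Fail to reject H₀.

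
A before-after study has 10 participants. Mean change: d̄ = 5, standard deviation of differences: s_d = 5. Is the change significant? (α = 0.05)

t = d̄/(s_d/√n) = 5/(5/√10) = 3.162. df = 9, critical t = ±2.262. Reject H₀.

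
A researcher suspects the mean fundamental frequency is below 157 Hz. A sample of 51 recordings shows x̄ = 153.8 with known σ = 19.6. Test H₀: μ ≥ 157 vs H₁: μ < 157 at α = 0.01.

z = -1.166. Critical value: -2.33. Fail to reject H₀.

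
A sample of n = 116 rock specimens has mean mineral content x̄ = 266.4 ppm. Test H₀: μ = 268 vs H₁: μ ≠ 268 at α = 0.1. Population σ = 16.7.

z = (x̄ - μ₀)/(σ/√n) = (266.4 - 268)/(16.7/√116) = -1.032. Critical value: ±1.645. Since |-1.032| ≤ 1.645, Fail to reject H₀.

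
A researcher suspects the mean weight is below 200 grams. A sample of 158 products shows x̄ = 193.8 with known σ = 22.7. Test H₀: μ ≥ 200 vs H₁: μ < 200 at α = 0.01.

z = -3.433. Critical value: -2.33. Reject H₀.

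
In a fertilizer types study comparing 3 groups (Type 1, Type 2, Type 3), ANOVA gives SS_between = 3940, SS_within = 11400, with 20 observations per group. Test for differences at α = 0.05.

df_between = 2, df_within = 57. F = MS_between/MS_within = 1970.0/200.0 = 9.85. F_crit ≈ 3.159. Reject H₀. At least one mean differs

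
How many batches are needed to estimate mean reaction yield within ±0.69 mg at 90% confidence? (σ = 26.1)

n = (z*σ/E)² = (1.645×26.1/0.69)² = 3871.8 → n = 3872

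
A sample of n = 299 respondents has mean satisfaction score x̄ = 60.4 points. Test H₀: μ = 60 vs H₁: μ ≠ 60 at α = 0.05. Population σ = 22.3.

z = (x̄ - μ₀)/(σ/√n) = (60.4 - 60)/(22.3/√299) = 0.31. Critical value: ±1.96. Since |0.31| ≤ 1.96, Fail to reject H₀.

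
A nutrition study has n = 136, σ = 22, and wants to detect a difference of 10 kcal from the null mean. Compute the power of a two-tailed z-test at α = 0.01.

SE = σ/√n = 22/√136 = 1.886. Non-centrality λ = d/SE = 10/1.886 = 5.301. Power ≈ Φ(λ - z_{α/2}) = Φ(5.301 - 2.576) = Φ(2.725) = 0.997.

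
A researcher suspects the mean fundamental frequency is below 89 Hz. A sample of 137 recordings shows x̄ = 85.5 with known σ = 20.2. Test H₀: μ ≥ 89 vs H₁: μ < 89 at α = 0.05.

z = -2.028. Critical value: -1.645. Reject H₀.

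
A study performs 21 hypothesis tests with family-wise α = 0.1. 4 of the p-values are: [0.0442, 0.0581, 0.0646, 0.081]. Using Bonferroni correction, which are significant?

Bonferroni α = 0.1/21 = 0.00476. None of the given p-values are significant.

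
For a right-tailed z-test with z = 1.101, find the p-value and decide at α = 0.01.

p = P(Z > 1.101) = 1 - Φ(1.101) ≈ 0.1354. Since p ≥ 0.01, fail to reject H₀ (not significant) at α = 0.01.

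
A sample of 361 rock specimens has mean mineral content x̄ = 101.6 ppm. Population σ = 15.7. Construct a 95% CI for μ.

CI = x̄ ± z*(σ/√n) = 101.6 ± 1.96(15.7/√361) = 101.6 ± 1.62 = (99.98, 103.22)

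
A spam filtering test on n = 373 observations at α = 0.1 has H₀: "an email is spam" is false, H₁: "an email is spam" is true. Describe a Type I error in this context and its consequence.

Type I error: rejecting H₀ when it is true — concluding that an email is spam when in fact it is not. Consequence: a legitimate email is sent to the spam folder and the user misses it.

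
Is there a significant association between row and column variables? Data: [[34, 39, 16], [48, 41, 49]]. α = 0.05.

χ² = 9.038. df = 2, critical = 5.991. Reject H₀. Variables are dependent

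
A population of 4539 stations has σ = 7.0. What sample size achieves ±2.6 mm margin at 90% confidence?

Without FPC: n₀ = (1.645×7.0/2.6)² = 19.615. With FPC: n = n₀N/(n₀+N-1) = 19.5 → n = 20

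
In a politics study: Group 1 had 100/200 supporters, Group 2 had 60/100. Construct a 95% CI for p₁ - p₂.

p̂₁ = 0.5, p̂₂ = 0.6. Difference = -0.1. CI = (-0.218, 0.018)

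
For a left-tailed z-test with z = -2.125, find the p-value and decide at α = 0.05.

p = P(Z < -2.125) = Φ(-2.125) ≈ 0.0168. Since p < 0.05, reject H₀ (significant) at α = 0.05.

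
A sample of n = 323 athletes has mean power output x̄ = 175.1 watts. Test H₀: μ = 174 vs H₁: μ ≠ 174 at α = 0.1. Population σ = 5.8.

z = (x̄ - μ₀)/(σ/√n) = (175.1 - 174)/(5.8/√323) = 3.409. Critical value: ±1.645. Since |3.409| > 1.645, Reject H₀.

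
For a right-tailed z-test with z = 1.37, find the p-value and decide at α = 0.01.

p = P(Z > 1.37) = 1 - Φ(1.37) ≈ 0.0853. Since p ≥ 0.01, fail to reject H₀ (not significant) at α = 0.01.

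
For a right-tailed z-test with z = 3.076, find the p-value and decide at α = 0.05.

p = P(Z > 3.076) = 1 - Φ(3.076) ≈ 0.001. Since p < 0.05, reject H₀ (significant) at α = 0.05.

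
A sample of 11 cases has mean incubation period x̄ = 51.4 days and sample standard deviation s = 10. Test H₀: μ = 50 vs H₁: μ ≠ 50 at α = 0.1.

t = (x̄ - μ₀)/(s/√n) = (51.4 - 50)/(10/√11) = 0.464. df = 10, critical t = ±1.812. Fail to reject H₀.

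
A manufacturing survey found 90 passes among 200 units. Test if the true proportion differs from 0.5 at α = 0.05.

p̂ = 0.45, p₀ = 0.5. z = (p̂ - p₀)/√(p₀(1-p₀)/n) = -1.414. Critical: ±1.96. Fail to reject H₀.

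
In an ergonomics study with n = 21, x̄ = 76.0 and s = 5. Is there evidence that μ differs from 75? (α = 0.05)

t = (x̄ - μ₀)/(s/√n) = (76.0 - 75)/(5/√21) = 0.917. df = 20, critical t = ±2.086. Fail to reject H₀.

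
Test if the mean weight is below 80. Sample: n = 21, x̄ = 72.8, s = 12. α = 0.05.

t = (72.8 - 80)/(12/√21) = -2.75, df = 20. Critical t = -1.725. Reject H₀.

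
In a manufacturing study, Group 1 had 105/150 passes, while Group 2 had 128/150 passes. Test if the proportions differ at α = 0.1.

p̂₁ = 0.7, p̂₂ = 0.853, pooled p̂ = 0.777. z = -3.188. Critical: ±1.645. Reject H₀.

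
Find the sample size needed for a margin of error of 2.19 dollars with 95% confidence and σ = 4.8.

n = (z*σ/E)² = (1.96×4.8/2.19)² = 18.5 → n = 19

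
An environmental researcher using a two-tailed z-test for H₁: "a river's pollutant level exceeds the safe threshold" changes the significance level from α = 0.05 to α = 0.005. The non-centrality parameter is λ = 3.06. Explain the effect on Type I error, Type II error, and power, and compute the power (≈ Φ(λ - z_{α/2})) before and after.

Decreasing α from 0.05 to 0.005:
• Type I error rate decreases (α is the Type I rate by definition).
• Critical value moves from z_{α/2} = 1.96 to 2.807, so power = Φ(λ - z_{α/2}) goes from Φ(3.06 - 1.96) = 0.864 to Φ(3.06 - 2.807) = 0.6.
• Type II error rate β = 1 - power therefore increases (0.136 → 0.4).
Appropriate when false positives are costly — here, shutting down a compliant factory unnecessarily.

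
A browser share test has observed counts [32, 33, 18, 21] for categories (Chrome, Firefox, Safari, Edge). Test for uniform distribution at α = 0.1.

Expected = 26 each. χ² = Σ(O-E)²/E = 6.692. df = 3, critical value = 6.251. Reject H₀.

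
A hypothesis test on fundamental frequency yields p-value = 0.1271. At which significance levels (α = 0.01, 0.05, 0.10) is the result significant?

p = 0.1271. Not significant at any of the given levels.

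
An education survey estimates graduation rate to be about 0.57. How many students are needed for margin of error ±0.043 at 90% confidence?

n = z²p(1-p)/E² = 1.645²×0.57×0.43/0.043² = 358.7 → n = 359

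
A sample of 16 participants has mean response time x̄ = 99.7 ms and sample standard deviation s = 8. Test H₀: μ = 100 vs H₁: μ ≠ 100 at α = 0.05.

t = (x̄ - μ₀)/(s/√n) = (99.7 - 100)/(8/√16) = -0.15. df = 15, critical t = ±2.131. Fail to reject H₀.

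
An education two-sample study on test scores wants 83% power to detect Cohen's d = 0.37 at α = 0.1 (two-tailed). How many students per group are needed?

z_{α/2} = 1.645, z_β = Φ⁻¹(0.83) = 0.954. For small effect (d = 0.37): n per group = 2(z_{α/2} + z_β)²/d² = 2(1.645 + 0.954)²/0.37² = 98.7 → 99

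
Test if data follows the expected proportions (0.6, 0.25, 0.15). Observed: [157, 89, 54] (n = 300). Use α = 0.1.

Expected: [180.0, 75.0, 45.0]. χ² = 7.352. df = 2, critical = 4.605. Reject H₀.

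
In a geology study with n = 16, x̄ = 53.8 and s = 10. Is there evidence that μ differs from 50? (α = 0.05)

t = (x̄ - μ₀)/(s/√n) = (53.8 - 50)/(10/√16) = 1.52. df = 15, critical t = ±2.131. Fail to reject H₀.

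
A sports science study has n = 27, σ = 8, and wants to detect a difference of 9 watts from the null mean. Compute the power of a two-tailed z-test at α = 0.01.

SE = σ/√n = 8/√27 = 1.54. Non-centrality λ = d/SE = 9/1.54 = 5.846. Power ≈ Φ(λ - z_{α/2}) = Φ(5.846 - 2.576) = Φ(3.27) = 0.999.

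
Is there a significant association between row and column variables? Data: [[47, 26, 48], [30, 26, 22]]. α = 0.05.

χ² = 4.321. df = 2, critical = 5.991. Fail to reject H₀. No evidence of dependence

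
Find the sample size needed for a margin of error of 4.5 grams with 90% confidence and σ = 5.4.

n = (z*σ/E)² = (1.645×5.4/4.5)² = 3.9 → n = 4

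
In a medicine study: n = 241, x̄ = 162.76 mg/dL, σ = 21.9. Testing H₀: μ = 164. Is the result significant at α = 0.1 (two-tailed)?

z = (162.76 - 164)/(21.9/√241) = -0.879. Since |z| ≤ 1.645, not significant at α = 0.1.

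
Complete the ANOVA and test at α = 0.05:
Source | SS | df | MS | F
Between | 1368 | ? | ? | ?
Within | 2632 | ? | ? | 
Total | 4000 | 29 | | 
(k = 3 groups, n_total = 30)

df_between = 2, df_within = 27. MS_between = 684.0, MS_within = 97.48. F = 7.017, F_crit ≈ 3.354. Reject H₀.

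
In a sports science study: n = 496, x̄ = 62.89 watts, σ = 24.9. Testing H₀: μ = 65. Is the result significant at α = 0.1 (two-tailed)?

z = (62.89 - 65)/(24.9/√496) = -1.887. Since |z| > 1.645, significant at α = 0.1.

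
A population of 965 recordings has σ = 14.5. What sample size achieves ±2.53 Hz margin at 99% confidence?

Without FPC: n₀ = (2.576×14.5/2.53)² = 217.965. With FPC: n = n₀N/(n₀+N-1) = 178.0 → n = 178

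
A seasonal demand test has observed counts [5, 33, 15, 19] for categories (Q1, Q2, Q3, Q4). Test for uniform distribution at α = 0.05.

Expected = 18 each. χ² = Σ(O-E)²/E = 22.444. df = 3, critical value = 7.815. Reject H₀.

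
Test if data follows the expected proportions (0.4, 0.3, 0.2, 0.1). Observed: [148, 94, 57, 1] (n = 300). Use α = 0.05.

Expected: [120.0, 90.0, 60.0, 30.0]. χ² = 34.894. df = 3, critical = 7.815. Reject H₀.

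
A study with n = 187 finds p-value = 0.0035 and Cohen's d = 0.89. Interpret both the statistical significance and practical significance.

Statistically significant (p = 0.0035 < 0.05). Cohen's d = 0.89 indicates a large effect size. Both statistical and practical significance should be considered.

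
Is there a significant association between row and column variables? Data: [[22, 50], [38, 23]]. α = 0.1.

χ² = 13.435. df = 1, critical = 2.706. Reject H₀. Variables are dependent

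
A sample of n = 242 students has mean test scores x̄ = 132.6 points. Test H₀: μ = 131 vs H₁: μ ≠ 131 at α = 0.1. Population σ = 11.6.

z = (x̄ - μ₀)/(σ/√n) = (132.6 - 131)/(11.6/√242) = 2.146. Critical value: ±1.645. Since |2.146| > 1.645, Reject H₀.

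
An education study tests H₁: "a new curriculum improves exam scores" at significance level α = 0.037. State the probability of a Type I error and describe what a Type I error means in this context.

P(Type I error) = α = 0.037. A Type I error is rejecting H₀ when H₀ is actually true (false positive) — here, concluding that a new curriculum improves exam scores when in fact this is not the case. Consequence: adopting a curriculum that gives no real benefit — disruption for nothing.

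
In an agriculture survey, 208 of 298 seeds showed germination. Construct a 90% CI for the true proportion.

p̂ = 0.698. CI = p̂ ± z*√(p̂(1-p̂)/n) = (0.654, 0.742)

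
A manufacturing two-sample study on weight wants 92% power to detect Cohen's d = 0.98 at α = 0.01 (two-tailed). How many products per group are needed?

z_{α/2} = 2.576, z_β = Φ⁻¹(0.92) = 1.405. For large effect (d = 0.98): n per group = 2(z_{α/2} + z_β)²/d² = 2(2.576 + 1.405)²/0.98² = 33.004 → 34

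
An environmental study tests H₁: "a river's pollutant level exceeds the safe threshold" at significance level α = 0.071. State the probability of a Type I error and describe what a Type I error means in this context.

P(Type I error) = α = 0.071. A Type I error is rejecting H₀ when H₀ is actually true (false positive) — here, concluding that a river's pollutant level exceeds the safe threshold when in fact this is not the case. Consequence: shutting down a compliant factory unnecessarily.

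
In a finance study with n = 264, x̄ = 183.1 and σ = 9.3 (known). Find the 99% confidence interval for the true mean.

CI = x̄ ± z*(σ/√n) = 183.1 ± 2.576(9.3/√264) = 183.1 ± 1.47 = (181.63, 184.57)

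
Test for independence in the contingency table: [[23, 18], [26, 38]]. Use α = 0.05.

χ² = 2.404. df = 1, critical = 3.841. Fail to reject H₀. No evidence of dependence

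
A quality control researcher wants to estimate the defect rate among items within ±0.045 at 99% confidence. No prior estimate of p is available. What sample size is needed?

Conservative approach: use p = 0.5 (maximizes p(1-p) = 0.25). n = z²(0.25)/E² = 2.576²×0.25/0.045² = 819.2 → n = 820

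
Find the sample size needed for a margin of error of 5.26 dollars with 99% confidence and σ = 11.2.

n = (z*σ/E)² = (2.576×11.2/5.26)² = 30.1 → n = 31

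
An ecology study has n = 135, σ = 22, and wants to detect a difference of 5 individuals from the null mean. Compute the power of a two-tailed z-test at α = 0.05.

SE = σ/√n = 22/√135 = 1.893. Non-centrality λ = d/SE = 5/1.893 = 2.641. Power ≈ Φ(λ - z_{α/2}) = Φ(2.641 - 1.96) = Φ(0.681) = 0.752.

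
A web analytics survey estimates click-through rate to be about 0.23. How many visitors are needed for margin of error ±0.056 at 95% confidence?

n = z²p(1-p)/E² = 1.96²×0.23×0.77/0.056² = 216.9 → n = 217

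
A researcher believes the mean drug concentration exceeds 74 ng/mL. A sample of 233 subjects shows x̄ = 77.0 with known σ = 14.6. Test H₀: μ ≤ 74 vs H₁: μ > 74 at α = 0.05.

z = 3.137. Critical value: 1.645. Reject H₀.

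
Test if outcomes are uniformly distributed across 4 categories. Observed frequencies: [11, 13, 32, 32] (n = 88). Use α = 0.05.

Expected = 22 each. χ² = Σ(O-E)²/E = 18.273. df = 3, critical value = 7.815. Reject H₀.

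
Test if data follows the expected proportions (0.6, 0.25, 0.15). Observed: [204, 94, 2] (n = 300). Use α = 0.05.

Expected: [180.0, 75.0, 45.0]. χ² = 49.102. df = 2, critical = 5.991. Reject H₀.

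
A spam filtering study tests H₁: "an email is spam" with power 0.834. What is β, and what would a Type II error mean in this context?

β = 1 - power = 1 - 0.834 = 0.166. A Type II error is failing to reject H₀ when H₀ is false (false negative) — here, failing to conclude that an email is spam when in fact it is true. Consequence: a spam email lands in the inbox.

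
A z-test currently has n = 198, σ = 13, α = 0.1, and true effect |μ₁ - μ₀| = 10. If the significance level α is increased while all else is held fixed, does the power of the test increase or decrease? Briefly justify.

Power increases: a larger α lowers the critical value, so more of the H₁ sampling distribution falls in the rejection region.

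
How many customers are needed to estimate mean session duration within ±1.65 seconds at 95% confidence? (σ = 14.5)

n = (z*σ/E)² = (1.96×14.5/1.65)² = 296.7 → n = 297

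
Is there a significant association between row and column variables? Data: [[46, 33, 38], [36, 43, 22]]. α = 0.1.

χ² = 5.658. df = 2, critical = 4.605. Reject H₀. Variables are dependent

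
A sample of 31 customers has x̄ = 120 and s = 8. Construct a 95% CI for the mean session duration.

CI = x̄ ± t*(s/√n) = 120 ± 2.042(8/√31) = (117.07, 122.93)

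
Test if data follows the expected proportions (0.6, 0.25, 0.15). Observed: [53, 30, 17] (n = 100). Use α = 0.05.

Expected: [60.0, 25.0, 15.0]. χ² = 2.083. df = 2, critical = 5.991. Fail to reject H₀.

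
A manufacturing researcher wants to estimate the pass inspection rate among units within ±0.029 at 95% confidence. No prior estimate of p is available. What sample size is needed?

Conservative approach: use p = 0.5 (maximizes p(1-p) = 0.25). n = z²(0.25)/E² = 1.96²×0.25/0.029² = 1142.0 → n = 1142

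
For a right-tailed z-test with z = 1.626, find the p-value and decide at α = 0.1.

p = P(Z > 1.626) = 1 - Φ(1.626) ≈ 0.052. Since p < 0.1, reject H₀ (significant) at α = 0.1.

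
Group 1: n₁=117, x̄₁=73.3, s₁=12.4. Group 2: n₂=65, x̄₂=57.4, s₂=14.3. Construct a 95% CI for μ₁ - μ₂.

Difference = 15.9. SE = √(12.4²/117 + 14.3²/65) = 2.112. CI = (11.76, 20.04)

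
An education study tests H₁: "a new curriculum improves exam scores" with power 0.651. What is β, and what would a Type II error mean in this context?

β = 1 - power = 1 - 0.651 = 0.349. A Type II error is failing to reject H₀ when H₀ is false (false negative) — here, failing to conclude that a new curriculum improves exam scores when in fact it is true. Consequence: keeping the old curriculum when the new one would have helped students.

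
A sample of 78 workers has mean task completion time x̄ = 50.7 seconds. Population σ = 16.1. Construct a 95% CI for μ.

CI = x̄ ± z*(σ/√n) = 50.7 ± 1.96(16.1/√78) = 50.7 ± 3.57 = (47.13, 54.27)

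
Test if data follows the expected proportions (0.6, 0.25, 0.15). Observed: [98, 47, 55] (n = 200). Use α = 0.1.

Expected: [120.0, 50.0, 30.0]. χ² = 25.047. df = 2, critical = 4.605. Reject H₀.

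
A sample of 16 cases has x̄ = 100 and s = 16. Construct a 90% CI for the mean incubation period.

CI = x̄ ± t*(s/√n) = 100 ± 1.753(16/√16) = (92.99, 107.01)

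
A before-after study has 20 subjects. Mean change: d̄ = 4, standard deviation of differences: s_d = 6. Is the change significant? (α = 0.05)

t = d̄/(s_d/√n) = 4/(6/√20) = 2.981. df = 19, critical t = ±2.093. Reject H₀.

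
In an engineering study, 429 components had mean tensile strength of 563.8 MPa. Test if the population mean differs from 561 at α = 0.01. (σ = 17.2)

z = (x̄ - μ₀)/(σ/√n) = (563.8 - 561)/(17.2/√429) = 3.372. Critical value: ±2.576. Since |3.372| > 2.576, Reject H₀.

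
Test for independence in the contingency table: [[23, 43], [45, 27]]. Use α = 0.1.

χ² = 10.534. df = 1, critical = 2.706. Reject H₀. Variables are dependent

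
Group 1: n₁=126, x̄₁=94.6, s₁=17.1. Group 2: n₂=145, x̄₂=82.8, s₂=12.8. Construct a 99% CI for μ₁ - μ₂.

Difference = 11.8. SE = √(17.1²/126 + 12.8²/145) = 1.858. CI = (7.01, 16.59)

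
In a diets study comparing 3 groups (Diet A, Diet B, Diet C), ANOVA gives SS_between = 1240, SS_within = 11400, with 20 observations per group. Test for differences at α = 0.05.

df_between = 2, df_within = 57. F = MS_between/MS_within = 620.0/200.0 = 3.1. F_crit ≈ 3.159. Fail to reject H₀.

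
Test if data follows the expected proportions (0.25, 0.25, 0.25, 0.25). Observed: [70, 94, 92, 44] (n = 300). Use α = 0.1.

Expected: [75.0, 75.0, 75.0, 75.0]. χ² = 21.813. df = 3, critical = 6.251. Reject H₀.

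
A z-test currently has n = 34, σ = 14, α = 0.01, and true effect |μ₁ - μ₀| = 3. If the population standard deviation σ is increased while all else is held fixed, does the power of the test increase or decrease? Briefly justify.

Power decreases: a larger σ inflates the standard error σ/√n, pulling the sampling distribution under H₁ back toward the critical value.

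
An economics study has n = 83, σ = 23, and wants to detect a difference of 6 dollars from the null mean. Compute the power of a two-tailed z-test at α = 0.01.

SE = σ/√n = 23/√83 = 2.525. Non-centrality λ = d/SE = 6/2.525 = 2.377. Power ≈ Φ(λ - z_{α/2}) = Φ(2.377 - 2.576) = Φ(-0.199) = 0.421.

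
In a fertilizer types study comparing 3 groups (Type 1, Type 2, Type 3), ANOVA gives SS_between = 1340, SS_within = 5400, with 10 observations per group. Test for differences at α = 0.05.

df_between = 2, df_within = 27. F = MS_between/MS_within = 670.0/200.0 = 3.35. F_crit ≈ 3.354. Fail to reject H₀.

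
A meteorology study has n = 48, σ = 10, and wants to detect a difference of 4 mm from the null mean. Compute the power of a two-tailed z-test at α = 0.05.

SE = σ/√n = 10/√48 = 1.443. Non-centrality λ = d/SE = 4/1.443 = 2.771. Power ≈ Φ(λ - z_{α/2}) = Φ(2.771 - 1.96) = Φ(0.811) = 0.791.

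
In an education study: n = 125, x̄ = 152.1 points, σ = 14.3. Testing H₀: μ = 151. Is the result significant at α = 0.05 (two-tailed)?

z = (152.1 - 151)/(14.3/√125) = 0.86. Since |z| ≤ 1.96, not significant at α = 0.05.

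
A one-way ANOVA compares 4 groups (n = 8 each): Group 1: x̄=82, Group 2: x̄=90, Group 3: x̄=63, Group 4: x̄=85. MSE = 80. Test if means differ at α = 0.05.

Grand mean = 80.0. SS_between = 3344.0, MS_between = 1114.67. F = 13.933, F_crit ≈ 2.947. Reject H₀.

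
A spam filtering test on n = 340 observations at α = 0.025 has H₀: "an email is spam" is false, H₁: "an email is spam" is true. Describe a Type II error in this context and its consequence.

Type II error: failing to reject H₀ when it is false — concluding that an email is spam is not supported when in fact it is. Consequence: a spam email lands in the inbox.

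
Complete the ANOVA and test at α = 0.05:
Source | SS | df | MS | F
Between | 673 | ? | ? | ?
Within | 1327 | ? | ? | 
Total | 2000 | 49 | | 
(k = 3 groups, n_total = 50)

df_between = 2, df_within = 47. MS_between = 336.5, MS_within = 28.23. F = 11.918, F_crit ≈ 3.195. Reject H₀.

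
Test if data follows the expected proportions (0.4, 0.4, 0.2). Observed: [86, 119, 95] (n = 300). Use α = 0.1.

Expected: [120.0, 120.0, 60.0]. χ² = 30.058. df = 2, critical = 4.605. Reject H₀.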